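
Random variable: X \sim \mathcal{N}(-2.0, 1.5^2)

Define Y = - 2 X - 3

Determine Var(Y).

For Y = aX + b: Var(Y) = a² * Var(X)
Var(X) = 1.5^2 = 2.25
Var(Y) = (-2)² * 2.25 = 4 * 2.25 = 9

9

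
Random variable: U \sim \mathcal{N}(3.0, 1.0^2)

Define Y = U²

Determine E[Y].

E[U²] = Var(U) + (E[U])² = 1 + 9 = 10

10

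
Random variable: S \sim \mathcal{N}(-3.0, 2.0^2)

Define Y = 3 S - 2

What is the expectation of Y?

For Y = 3S - 2:
E[Y] = 3 * E[S] - 2
E[S] = -3.0 = -3
E[Y] = 3 * (-3) - 2 = -11

-11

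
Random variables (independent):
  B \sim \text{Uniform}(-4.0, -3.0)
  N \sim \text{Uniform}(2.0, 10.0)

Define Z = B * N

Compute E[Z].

For independent RVs: E[XY] = E[X]*E[Y]
E[B] = -3.5
E[N] = 6
E[Z] = -3.5 * 6 = -21

-21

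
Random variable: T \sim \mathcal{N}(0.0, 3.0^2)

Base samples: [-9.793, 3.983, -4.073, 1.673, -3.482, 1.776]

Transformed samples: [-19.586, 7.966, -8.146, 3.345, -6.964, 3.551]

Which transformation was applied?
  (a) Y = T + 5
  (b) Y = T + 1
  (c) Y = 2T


Checking option (c) Y = 2T:
  T = -9.793 -> Y = -19.586 ✓
  T = 3.983 -> Y = 7.966 ✓
  T = -4.073 -> Y = -8.146 ✓
All samples match this transformation.

(c) 2T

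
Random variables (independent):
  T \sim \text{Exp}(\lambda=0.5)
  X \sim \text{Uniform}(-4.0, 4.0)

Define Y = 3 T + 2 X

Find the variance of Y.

For independent RVs: Var(aX + bY) = a²Var(X) + b²Var(Y)
Var(T) = 4
Var(X) = 5.3333333
Var(Y) = 3²*4 + 2²*5.3333333
= 9*4 + 4*5.3333333 = 57.333333

57.333333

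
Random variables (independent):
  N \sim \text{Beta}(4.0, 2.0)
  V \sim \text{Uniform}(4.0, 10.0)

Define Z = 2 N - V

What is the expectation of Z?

E[Z] = 2*E[N] - 1*E[V]
E[N] = 0.66666667
E[V] = 7
E[Z] = 2*0.66666667 - 1*7 = -5.6666667

-5.6666667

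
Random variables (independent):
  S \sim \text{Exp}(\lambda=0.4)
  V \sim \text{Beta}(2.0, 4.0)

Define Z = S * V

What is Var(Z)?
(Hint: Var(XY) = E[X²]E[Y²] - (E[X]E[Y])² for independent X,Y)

Var(XY) = E[X²]E[Y²] - (E[X]E[Y])²
E[S] = 2.5, Var(S) = 6.25
E[V] = 0.33333333, Var(V) = 0.031746032
E[S²] = 6.25 + 2.5² = 12.5
E[V²] = 0.031746032 + 0.33333333² = 0.14285714
Var(Z) = 12.5*0.14285714 - (2.5*0.33333333)²
= 1.7857143 - 0.69444444 = 1.0912698

1.0912698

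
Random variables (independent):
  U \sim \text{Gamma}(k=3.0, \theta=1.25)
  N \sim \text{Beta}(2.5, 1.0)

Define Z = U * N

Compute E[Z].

For independent RVs: E[XY] = E[X]*E[Y]
E[U] = 3.75
E[N] = 0.71428571
E[Z] = 3.75 * 0.71428571 = 2.6785714

2.6785714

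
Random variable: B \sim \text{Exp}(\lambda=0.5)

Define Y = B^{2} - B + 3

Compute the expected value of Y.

E[Y] = 1*E[B²] - 1*E[B] + 3
E[B] = 2
E[B²] = Var(B) + (E[B])² = 4 + 4 = 8
E[Y] = 1*8 - 1*2 + 3 = 9

9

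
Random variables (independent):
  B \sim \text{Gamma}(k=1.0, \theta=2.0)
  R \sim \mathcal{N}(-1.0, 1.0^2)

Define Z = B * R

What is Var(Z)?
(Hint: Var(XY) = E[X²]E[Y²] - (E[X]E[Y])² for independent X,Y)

Var(XY) = E[X²]E[Y²] - (E[X]E[Y])²
E[B] = 2, Var(B) = 4
E[R] = -1, Var(R) = 1
E[B²] = 4 + 2² = 8
E[R²] = 1 + (-1)² = 2
Var(Z) = 8*2 - (2*(-1))²
= 16 - 4 = 12

12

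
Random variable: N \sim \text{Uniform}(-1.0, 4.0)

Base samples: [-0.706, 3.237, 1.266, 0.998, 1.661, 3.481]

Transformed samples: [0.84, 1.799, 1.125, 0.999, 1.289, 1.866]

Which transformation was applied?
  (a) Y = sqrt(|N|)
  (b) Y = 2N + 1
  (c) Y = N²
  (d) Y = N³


Checking option (a) Y = sqrt(|N|):
  N = -0.706 -> Y = 0.84 ✓
  N = 3.237 -> Y = 1.799 ✓
  N = 1.266 -> Y = 1.125 ✓
All samples match this transformation.

(a) sqrt(|N|)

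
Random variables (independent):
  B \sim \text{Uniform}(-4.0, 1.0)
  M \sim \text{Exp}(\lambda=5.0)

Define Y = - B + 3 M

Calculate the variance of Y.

For independent RVs: Var(aX + bY) = a²Var(X) + b²Var(Y)
Var(B) = 2.0833333
Var(M) = 0.04
Var(Y) = (-1)²*2.0833333 + 3²*0.04
= 1*2.0833333 + 9*0.04 = 2.4433333

2.4433333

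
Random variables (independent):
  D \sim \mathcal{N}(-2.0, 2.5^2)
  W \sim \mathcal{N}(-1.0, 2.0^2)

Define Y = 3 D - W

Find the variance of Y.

For independent RVs: Var(aX + bY) = a²Var(X) + b²Var(Y)
Var(D) = 6.25
Var(W) = 4
Var(Y) = 3²*6.25 + (-1)²*4
= 9*6.25 + 1*4 = 60.25

60.25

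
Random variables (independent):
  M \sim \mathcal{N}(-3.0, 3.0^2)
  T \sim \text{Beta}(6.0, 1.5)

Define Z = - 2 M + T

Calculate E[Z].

E[Z] = -2*E[M] + 1*E[T]
E[M] = -3
E[T] = 0.8
E[Z] = -2*(-3) + 1*0.8 = 6.8

6.8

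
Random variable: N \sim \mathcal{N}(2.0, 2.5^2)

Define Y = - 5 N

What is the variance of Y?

For Y = aN + b: Var(Y) = a² * Var(N)
Var(N) = 2.5^2 = 6.25
Var(Y) = (-5)² * 6.25 = 25 * 6.25 = 156.25

156.25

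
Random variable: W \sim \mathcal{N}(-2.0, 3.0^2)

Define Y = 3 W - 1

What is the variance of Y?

For Y = aW + b: Var(Y) = a² * Var(W)
Var(W) = 3.0^2 = 9
Var(Y) = 3² * 9 = 9 * 9 = 81

81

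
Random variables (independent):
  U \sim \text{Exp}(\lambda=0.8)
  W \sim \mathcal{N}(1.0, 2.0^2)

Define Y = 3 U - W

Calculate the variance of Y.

For independent RVs: Var(aX + bY) = a²Var(X) + b²Var(Y)
Var(U) = 1.5625
Var(W) = 4
Var(Y) = 3²*1.5625 + (-1)²*4
= 9*1.5625 + 1*4 = 18.0625

18.0625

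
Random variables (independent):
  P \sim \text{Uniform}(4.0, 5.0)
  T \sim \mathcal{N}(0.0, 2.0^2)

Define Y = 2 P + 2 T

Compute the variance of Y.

For independent RVs: Var(aX + bY) = a²Var(X) + b²Var(Y)
Var(P) = 0.083333333
Var(T) = 4
Var(Y) = 2²*0.083333333 + 2²*4
= 4*0.083333333 + 4*4 = 16.333333

16.333333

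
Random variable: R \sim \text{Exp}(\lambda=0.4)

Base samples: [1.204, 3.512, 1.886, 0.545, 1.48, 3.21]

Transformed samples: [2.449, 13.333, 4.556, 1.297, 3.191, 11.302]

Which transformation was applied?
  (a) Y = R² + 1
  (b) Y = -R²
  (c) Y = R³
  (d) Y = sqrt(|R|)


Checking option (a) Y = R² + 1:
  R = 1.204 -> Y = 2.449 ✓
  R = 3.512 -> Y = 13.333 ✓
  R = 1.886 -> Y = 4.556 ✓
All samples match this transformation.

(a) R² + 1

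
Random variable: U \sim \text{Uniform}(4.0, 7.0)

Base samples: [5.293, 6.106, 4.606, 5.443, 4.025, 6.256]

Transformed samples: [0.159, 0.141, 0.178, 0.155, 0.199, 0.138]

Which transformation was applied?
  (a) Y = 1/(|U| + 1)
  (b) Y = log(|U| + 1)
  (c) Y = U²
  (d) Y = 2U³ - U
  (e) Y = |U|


Checking option (a) Y = 1/(|U| + 1):
  U = 5.293 -> Y = 0.159 ✓
  U = 6.106 -> Y = 0.141 ✓
  U = 4.606 -> Y = 0.178 ✓
All samples match this transformation.

(a) 1/(|U| + 1)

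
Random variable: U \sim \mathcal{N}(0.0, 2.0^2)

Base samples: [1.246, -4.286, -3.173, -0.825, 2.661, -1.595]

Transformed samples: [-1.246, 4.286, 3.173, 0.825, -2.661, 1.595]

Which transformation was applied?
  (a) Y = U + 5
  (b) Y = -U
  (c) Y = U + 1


Checking option (b) Y = -U:
  U = 1.246 -> Y = -1.246 ✓
  U = -4.286 -> Y = 4.286 ✓
  U = -3.173 -> Y = 3.173 ✓
All samples match this transformation.

(b) -U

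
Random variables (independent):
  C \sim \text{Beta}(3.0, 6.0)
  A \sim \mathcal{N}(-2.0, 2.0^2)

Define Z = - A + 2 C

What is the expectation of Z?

E[Z] = 2*E[C] - 1*E[A]
E[C] = 0.33333333
E[A] = -2
E[Z] = 2*0.33333333 - 1*(-2) = 2.6666667

2.6666667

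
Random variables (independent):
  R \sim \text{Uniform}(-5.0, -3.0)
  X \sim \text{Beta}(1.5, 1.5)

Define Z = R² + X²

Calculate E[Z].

E[Z] = E[R²] + E[X²]
E[R²] = Var(R) + E[R]² = 0.33333333 + 16 = 16.333333
E[X²] = Var(X) + E[X]² = 0.0625 + 0.25 = 0.3125
E[Z] = 16.333333 + 0.3125 = 16.645833

16.645833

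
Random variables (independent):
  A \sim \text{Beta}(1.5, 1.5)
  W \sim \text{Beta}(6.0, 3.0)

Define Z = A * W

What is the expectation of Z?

For independent RVs: E[XY] = E[X]*E[Y]
E[A] = 0.5
E[W] = 0.66666667
E[Z] = 0.5 * 0.66666667 = 0.33333333

0.33333333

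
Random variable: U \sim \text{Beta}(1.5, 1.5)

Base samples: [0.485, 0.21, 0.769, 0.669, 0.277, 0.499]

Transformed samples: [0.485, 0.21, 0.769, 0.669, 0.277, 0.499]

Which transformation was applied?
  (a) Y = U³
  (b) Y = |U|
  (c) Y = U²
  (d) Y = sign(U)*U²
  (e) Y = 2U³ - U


Checking option (b) Y = |U|:
  U = 0.485 -> Y = 0.485 ✓
  U = 0.21 -> Y = 0.21 ✓
  U = 0.769 -> Y = 0.769 ✓
All samples match this transformation.

(b) |U|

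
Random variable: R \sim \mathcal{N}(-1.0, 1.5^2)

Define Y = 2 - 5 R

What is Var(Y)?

For Y = aR + b: Var(Y) = a² * Var(R)
Var(R) = 1.5^2 = 2.25
Var(Y) = (-5)² * 2.25 = 25 * 2.25 = 56.25

56.25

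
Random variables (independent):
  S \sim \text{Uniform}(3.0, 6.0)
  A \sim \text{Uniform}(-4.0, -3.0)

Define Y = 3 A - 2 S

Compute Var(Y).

For independent RVs: Var(aX + bY) = a²Var(X) + b²Var(Y)
Var(S) = 0.75
Var(A) = 0.083333333
Var(Y) = (-2)²*0.75 + 3²*0.083333333
= 4*0.75 + 9*0.083333333 = 3.75

3.75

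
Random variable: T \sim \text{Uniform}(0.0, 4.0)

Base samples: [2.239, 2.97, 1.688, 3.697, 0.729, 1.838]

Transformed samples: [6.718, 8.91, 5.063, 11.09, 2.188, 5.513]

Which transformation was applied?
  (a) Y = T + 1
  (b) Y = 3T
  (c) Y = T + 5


Checking option (b) Y = 3T:
  T = 2.239 -> Y = 6.718 ✓
  T = 2.97 -> Y = 8.91 ✓
  T = 1.688 -> Y = 5.063 ✓
All samples match this transformation.

(b) 3T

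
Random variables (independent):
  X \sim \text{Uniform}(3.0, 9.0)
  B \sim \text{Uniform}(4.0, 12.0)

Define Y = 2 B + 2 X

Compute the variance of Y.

For independent RVs: Var(aX + bY) = a²Var(X) + b²Var(Y)
Var(X) = 3
Var(B) = 5.3333333
Var(Y) = 2²*3 + 2²*5.3333333
= 4*3 + 4*5.3333333 = 33.333333

33.333333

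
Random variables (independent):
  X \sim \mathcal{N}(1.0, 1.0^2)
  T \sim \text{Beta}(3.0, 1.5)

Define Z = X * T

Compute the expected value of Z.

For independent RVs: E[XY] = E[X]*E[Y]
E[X] = 1
E[T] = 0.66666667
E[Z] = 1 * 0.66666667 = 0.66666667

0.66666667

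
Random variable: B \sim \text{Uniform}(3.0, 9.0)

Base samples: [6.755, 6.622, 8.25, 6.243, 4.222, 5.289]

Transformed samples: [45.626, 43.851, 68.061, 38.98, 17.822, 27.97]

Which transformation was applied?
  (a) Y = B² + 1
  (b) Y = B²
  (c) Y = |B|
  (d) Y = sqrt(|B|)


Checking option (b) Y = B²:
  B = 6.755 -> Y = 45.626 ✓
  B = 6.622 -> Y = 43.851 ✓
  B = 8.25 -> Y = 68.061 ✓
All samples match this transformation.

(b) B²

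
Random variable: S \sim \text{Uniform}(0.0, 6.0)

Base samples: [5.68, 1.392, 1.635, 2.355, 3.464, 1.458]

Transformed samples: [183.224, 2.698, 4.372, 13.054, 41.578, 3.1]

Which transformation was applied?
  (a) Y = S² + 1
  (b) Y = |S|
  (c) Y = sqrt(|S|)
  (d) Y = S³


Checking option (d) Y = S³:
  S = 5.68 -> Y = 183.224 ✓
  S = 1.392 -> Y = 2.698 ✓
  S = 1.635 -> Y = 4.372 ✓
All samples match this transformation.

(d) S³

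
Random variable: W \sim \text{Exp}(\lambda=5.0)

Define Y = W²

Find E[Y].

E[W²] = Var(W) + (E[W])² = 0.04 + 0.04 = 0.08

0.08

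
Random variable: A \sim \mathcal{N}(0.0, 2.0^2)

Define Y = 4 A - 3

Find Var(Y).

For Y = aA + b: Var(Y) = a² * Var(A)
Var(A) = 2.0^2 = 4
Var(Y) = 4² * 4 = 16 * 4 = 64

64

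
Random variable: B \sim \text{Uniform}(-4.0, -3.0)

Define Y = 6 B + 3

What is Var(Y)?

For Y = aB + b: Var(Y) = a² * Var(B)
Var(B) = (-3 + 4)^2/12 = 0.083333333
Var(Y) = 6² * 0.083333333 = 36 * 0.083333333 = 3

3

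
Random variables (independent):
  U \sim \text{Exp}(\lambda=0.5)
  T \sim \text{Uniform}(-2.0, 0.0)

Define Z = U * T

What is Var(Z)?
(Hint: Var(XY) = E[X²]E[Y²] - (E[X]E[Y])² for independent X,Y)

Var(XY) = E[X²]E[Y²] - (E[X]E[Y])²
E[U] = 2, Var(U) = 4
E[T] = -1, Var(T) = 0.33333333
E[U²] = 4 + 2² = 8
E[T²] = 0.33333333 + (-1)² = 1.3333333
Var(Z) = 8*1.3333333 - (2*(-1))²
= 10.666667 - 4 = 6.6666667

6.6666667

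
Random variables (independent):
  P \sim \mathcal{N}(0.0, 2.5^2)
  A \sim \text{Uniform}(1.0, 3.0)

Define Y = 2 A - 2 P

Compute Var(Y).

For independent RVs: Var(aX + bY) = a²Var(X) + b²Var(Y)
Var(P) = 6.25
Var(A) = 0.33333333
Var(Y) = (-2)²*6.25 + 2²*0.33333333
= 4*6.25 + 4*0.33333333 = 26.333333

26.333333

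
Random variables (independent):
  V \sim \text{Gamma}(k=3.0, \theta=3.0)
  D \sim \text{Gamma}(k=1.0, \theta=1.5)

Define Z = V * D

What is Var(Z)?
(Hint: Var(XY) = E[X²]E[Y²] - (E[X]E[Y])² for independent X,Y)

Var(XY) = E[X²]E[Y²] - (E[X]E[Y])²
E[V] = 9, Var(V) = 27
E[D] = 1.5, Var(D) = 2.25
E[V²] = 27 + 9² = 108
E[D²] = 2.25 + 1.5² = 4.5
Var(Z) = 108*4.5 - (9*1.5)²
= 486 - 182.25 = 303.75

303.75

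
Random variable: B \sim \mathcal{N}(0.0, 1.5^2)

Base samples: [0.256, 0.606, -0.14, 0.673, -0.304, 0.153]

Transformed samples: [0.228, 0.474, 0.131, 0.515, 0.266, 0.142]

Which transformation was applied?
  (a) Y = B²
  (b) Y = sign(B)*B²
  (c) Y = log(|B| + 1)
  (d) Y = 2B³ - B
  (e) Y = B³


Checking option (c) Y = log(|B| + 1):
  B = 0.256 -> Y = 0.228 ✓
  B = 0.606 -> Y = 0.474 ✓
  B = -0.14 -> Y = 0.131 ✓
All samples match this transformation.

(c) log(|B| + 1)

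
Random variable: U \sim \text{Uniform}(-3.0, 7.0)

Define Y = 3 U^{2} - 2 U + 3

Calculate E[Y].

E[Y] = 3*E[U²] - 2*E[U] + 3
E[U] = 2
E[U²] = Var(U) + (E[U])² = 8.3333333 + 4 = 12.333333
E[Y] = 3*12.333333 - 2*2 + 3 = 36

36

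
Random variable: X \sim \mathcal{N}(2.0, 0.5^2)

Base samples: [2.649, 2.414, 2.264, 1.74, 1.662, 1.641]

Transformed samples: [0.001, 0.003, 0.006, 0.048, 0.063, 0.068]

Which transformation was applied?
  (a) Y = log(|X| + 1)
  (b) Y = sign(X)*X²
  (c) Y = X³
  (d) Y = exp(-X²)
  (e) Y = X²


Checking option (d) Y = exp(-X²):
  X = 2.649 -> Y = 0.001 ✓
  X = 2.414 -> Y = 0.003 ✓
  X = 2.264 -> Y = 0.006 ✓
All samples match this transformation.

(d) exp(-X²)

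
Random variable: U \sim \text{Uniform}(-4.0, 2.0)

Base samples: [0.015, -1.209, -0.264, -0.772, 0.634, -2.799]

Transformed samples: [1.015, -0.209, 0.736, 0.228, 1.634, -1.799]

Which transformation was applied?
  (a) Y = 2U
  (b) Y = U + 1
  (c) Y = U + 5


Checking option (b) Y = U + 1:
  U = 0.015 -> Y = 1.015 ✓
  U = -1.209 -> Y = -0.209 ✓
  U = -0.264 -> Y = 0.736 ✓
All samples match this transformation.

(b) U + 1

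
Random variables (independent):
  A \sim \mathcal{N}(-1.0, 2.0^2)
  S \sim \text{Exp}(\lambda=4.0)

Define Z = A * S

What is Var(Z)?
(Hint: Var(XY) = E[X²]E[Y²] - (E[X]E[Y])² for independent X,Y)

Var(XY) = E[X²]E[Y²] - (E[X]E[Y])²
E[A] = -1, Var(A) = 4
E[S] = 0.25, Var(S) = 0.0625
E[A²] = 4 + (-1)² = 5
E[S²] = 0.0625 + 0.25² = 0.125
Var(Z) = 5*0.125 - (-1*0.25)²
= 0.625 - 0.0625 = 0.5625

0.5625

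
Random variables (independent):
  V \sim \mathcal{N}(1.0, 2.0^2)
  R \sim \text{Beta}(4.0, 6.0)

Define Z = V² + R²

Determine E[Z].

E[Z] = E[V²] + E[R²]
E[V²] = Var(V) + E[V]² = 4 + 1 = 5
E[R²] = Var(R) + E[R]² = 0.021818182 + 0.16 = 0.18181818
E[Z] = 5 + 0.18181818 = 5.1818182

5.1818182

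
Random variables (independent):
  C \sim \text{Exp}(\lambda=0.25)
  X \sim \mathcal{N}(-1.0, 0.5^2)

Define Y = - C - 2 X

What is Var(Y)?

For independent RVs: Var(aX + bY) = a²Var(X) + b²Var(Y)
Var(C) = 16
Var(X) = 0.25
Var(Y) = (-1)²*16 + (-2)²*0.25
= 1*16 + 4*0.25 = 17

17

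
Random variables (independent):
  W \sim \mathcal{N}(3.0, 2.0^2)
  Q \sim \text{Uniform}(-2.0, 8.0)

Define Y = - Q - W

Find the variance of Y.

For independent RVs: Var(aX + bY) = a²Var(X) + b²Var(Y)
Var(W) = 4
Var(Q) = 8.3333333
Var(Y) = (-1)²*4 + (-1)²*8.3333333
= 1*4 + 1*8.3333333 = 12.333333

12.333333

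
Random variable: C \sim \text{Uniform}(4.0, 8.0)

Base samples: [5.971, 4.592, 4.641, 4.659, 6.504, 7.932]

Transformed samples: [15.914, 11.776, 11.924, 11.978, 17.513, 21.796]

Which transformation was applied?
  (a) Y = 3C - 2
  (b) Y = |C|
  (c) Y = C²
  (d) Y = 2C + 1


Checking option (a) Y = 3C - 2:
  C = 5.971 -> Y = 15.914 ✓
  C = 4.592 -> Y = 11.776 ✓
  C = 4.641 -> Y = 11.924 ✓
All samples match this transformation.

(a) 3C - 2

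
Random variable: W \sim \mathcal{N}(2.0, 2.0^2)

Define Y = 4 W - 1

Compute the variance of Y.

For Y = aW + b: Var(Y) = a² * Var(W)
Var(W) = 2.0^2 = 4
Var(Y) = 4² * 4 = 16 * 4 = 64

64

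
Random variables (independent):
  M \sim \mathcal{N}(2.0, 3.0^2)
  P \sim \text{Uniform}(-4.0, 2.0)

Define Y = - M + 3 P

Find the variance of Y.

For independent RVs: Var(aX + bY) = a²Var(X) + b²Var(Y)
Var(M) = 9
Var(P) = 3
Var(Y) = (-1)²*9 + 3²*3
= 1*9 + 9*3 = 36

36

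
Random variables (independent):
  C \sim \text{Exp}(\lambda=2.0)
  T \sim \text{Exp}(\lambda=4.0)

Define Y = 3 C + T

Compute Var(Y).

For independent RVs: Var(aX + bY) = a²Var(X) + b²Var(Y)
Var(C) = 0.25
Var(T) = 0.0625
Var(Y) = 3²*0.25 + 1²*0.0625
= 9*0.25 + 1*0.0625 = 2.3125

2.3125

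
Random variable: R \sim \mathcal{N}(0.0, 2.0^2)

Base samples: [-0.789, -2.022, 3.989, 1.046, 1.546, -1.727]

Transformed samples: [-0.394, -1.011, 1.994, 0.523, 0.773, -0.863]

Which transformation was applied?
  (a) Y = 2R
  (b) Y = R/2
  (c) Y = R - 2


Checking option (b) Y = R/2:
  R = -0.789 -> Y = -0.394 ✓
  R = -2.022 -> Y = -1.011 ✓
  R = 3.989 -> Y = 1.994 ✓
All samples match this transformation.

(b) R/2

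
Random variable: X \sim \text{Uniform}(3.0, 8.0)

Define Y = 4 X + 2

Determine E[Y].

For Y = 4X + 2:
E[Y] = 4 * E[X] + 2
E[X] = (3 + 8)/2 = 5.5
E[Y] = 4 * 5.5 + 2 = 24

24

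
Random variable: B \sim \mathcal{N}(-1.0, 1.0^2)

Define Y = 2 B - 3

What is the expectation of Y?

For Y = 2B - 3:
E[Y] = 2 * E[B] - 3
E[B] = -1.0 = -1
E[Y] = 2 * (-1) - 3 = -5

-5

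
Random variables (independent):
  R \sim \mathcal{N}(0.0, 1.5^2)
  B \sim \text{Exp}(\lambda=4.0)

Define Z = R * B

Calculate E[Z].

For independent RVs: E[XY] = E[X]*E[Y]
E[R] = 0
E[B] = 0.25
E[Z] = 0 * 0.25 = 0

0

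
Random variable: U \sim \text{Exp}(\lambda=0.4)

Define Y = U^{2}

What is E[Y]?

E[Y] = 1*E[U²]
E[U] = 2.5
E[U²] = Var(U) + (E[U])² = 6.25 + 6.25 = 12.5
E[Y] = 1*12.5 = 12.5

12.5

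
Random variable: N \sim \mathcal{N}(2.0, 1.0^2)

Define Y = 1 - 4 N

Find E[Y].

For Y = -4N + 1:
E[Y] = -4 * E[N] + 1
E[N] = 2.0 = 2
E[Y] = -4 * 2 + 1 = -7

-7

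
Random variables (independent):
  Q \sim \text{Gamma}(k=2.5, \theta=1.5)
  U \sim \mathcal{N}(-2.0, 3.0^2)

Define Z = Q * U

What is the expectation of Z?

For independent RVs: E[XY] = E[X]*E[Y]
E[Q] = 3.75
E[U] = -2
E[Z] = 3.75 * (-2) = -7.5

-7.5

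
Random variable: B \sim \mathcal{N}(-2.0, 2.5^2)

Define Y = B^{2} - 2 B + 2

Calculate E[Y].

E[Y] = 1*E[B²] - 2*E[B] + 2
E[B] = -2
E[B²] = Var(B) + (E[B])² = 6.25 + 4 = 10.25
E[Y] = 1*10.25 - 2*(-2) + 2 = 16.25

16.25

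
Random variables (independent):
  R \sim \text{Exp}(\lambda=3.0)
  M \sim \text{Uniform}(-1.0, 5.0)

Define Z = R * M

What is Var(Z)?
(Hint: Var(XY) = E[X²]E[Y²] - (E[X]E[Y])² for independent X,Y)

Var(XY) = E[X²]E[Y²] - (E[X]E[Y])²
E[R] = 0.33333333, Var(R) = 0.11111111
E[M] = 2, Var(M) = 3
E[R²] = 0.11111111 + 0.33333333² = 0.22222222
E[M²] = 3 + 2² = 7
Var(Z) = 0.22222222*7 - (0.33333333*2)²
= 1.5555556 - 0.44444444 = 1.1111111

1.1111111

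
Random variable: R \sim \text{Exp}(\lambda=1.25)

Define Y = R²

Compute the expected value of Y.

E[R²] = Var(R) + (E[R])² = 0.64 + 0.64 = 1.28

1.28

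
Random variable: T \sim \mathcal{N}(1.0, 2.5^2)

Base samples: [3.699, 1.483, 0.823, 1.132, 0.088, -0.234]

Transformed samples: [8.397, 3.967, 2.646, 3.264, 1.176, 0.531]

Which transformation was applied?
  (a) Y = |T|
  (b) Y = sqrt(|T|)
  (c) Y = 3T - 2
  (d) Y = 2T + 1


Checking option (d) Y = 2T + 1:
  T = 3.699 -> Y = 8.397 ✓
  T = 1.483 -> Y = 3.967 ✓
  T = 0.823 -> Y = 2.646 ✓
All samples match this transformation.

(d) 2T + 1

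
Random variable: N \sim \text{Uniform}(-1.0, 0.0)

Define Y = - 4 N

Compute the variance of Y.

For Y = aN + b: Var(Y) = a² * Var(N)
Var(N) = (0 + 1)^2/12 = 0.083333333
Var(Y) = (-4)² * 0.083333333 = 16 * 0.083333333 = 1.3333333

1.3333333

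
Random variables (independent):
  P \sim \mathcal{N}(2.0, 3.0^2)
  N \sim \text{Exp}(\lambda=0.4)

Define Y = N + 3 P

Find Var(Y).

For independent RVs: Var(aX + bY) = a²Var(X) + b²Var(Y)
Var(P) = 9
Var(N) = 6.25
Var(Y) = 3²*9 + 1²*6.25
= 9*9 + 1*6.25 = 87.25

87.25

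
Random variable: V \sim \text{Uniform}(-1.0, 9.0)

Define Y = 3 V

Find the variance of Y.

For Y = aV + b: Var(Y) = a² * Var(V)
Var(V) = (9 + 1)^2/12 = 8.3333333
Var(Y) = 3² * 8.3333333 = 9 * 8.3333333 = 75

75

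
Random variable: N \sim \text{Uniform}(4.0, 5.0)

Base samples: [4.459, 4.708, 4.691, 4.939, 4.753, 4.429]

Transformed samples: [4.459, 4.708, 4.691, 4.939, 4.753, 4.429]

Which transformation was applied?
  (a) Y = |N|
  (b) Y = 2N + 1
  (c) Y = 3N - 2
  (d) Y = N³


Checking option (a) Y = |N|:
  N = 4.459 -> Y = 4.459 ✓
  N = 4.708 -> Y = 4.708 ✓
  N = 4.691 -> Y = 4.691 ✓
All samples match this transformation.

(a) |N|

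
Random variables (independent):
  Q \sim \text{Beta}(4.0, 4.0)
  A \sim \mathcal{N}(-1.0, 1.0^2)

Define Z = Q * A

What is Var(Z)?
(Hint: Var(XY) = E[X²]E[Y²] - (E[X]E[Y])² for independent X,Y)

Var(XY) = E[X²]E[Y²] - (E[X]E[Y])²
E[Q] = 0.5, Var(Q) = 0.027777778
E[A] = -1, Var(A) = 1
E[Q²] = 0.027777778 + 0.5² = 0.27777778
E[A²] = 1 + (-1)² = 2
Var(Z) = 0.27777778*2 - (0.5*(-1))²
= 0.55555556 - 0.25 = 0.30555556

0.30555556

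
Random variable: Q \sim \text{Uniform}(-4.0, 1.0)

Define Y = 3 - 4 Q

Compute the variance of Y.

For Y = aQ + b: Var(Y) = a² * Var(Q)
Var(Q) = (1 + 4)^2/12 = 2.0833333
Var(Y) = (-4)² * 2.0833333 = 16 * 2.0833333 = 33.333333

33.333333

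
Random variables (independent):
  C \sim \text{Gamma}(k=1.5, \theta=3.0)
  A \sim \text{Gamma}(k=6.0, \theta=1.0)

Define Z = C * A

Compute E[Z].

For independent RVs: E[XY] = E[X]*E[Y]
E[C] = 4.5
E[A] = 6
E[Z] = 4.5 * 6 = 27

27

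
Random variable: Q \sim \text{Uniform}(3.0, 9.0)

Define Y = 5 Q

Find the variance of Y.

For Y = aQ + b: Var(Y) = a² * Var(Q)
Var(Q) = (9 - 3)^2/12 = 3
Var(Y) = 5² * 3 = 25 * 3 = 75

75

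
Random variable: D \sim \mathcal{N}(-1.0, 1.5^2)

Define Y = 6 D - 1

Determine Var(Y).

For Y = aD + b: Var(Y) = a² * Var(D)
Var(D) = 1.5^2 = 2.25
Var(Y) = 6² * 2.25 = 36 * 2.25 = 81

81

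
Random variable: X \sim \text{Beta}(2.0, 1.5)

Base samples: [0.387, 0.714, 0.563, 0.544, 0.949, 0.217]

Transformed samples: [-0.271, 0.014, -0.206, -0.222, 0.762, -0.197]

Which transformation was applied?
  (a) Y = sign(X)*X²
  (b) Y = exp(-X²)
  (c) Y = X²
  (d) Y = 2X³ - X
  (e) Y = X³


Checking option (d) Y = 2X³ - X:
  X = 0.387 -> Y = -0.271 ✓
  X = 0.714 -> Y = 0.014 ✓
  X = 0.563 -> Y = -0.206 ✓
All samples match this transformation.

(d) 2X³ - X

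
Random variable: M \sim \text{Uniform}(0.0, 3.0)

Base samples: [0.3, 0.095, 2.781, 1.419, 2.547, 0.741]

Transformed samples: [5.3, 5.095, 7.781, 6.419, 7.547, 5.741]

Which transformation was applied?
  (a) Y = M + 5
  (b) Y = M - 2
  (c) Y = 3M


Checking option (a) Y = M + 5:
  M = 0.3 -> Y = 5.3 ✓
  M = 0.095 -> Y = 5.095 ✓
  M = 2.781 -> Y = 7.781 ✓
All samples match this transformation.

(a) M + 5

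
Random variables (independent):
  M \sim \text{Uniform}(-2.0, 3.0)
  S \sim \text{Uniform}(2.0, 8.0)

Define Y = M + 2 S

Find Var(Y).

For independent RVs: Var(aX + bY) = a²Var(X) + b²Var(Y)
Var(M) = 2.0833333
Var(S) = 3
Var(Y) = 1²*2.0833333 + 2²*3
= 1*2.0833333 + 4*3 = 14.083333

14.083333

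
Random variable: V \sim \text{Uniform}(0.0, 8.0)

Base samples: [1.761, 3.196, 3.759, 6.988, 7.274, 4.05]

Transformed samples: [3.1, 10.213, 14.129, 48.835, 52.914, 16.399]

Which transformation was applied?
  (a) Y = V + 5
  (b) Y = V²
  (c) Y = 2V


Checking option (b) Y = V²:
  V = 1.761 -> Y = 3.1 ✓
  V = 3.196 -> Y = 10.213 ✓
  V = 3.759 -> Y = 14.129 ✓
All samples match this transformation.

(b) V²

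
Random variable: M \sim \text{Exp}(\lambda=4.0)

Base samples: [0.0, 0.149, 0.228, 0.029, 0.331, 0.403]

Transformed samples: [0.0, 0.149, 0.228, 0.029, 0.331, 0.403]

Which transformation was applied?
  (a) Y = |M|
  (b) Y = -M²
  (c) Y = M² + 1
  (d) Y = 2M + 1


Checking option (a) Y = |M|:
  M = 0.0 -> Y = 0.0 ✓
  M = 0.149 -> Y = 0.149 ✓
  M = 0.228 -> Y = 0.228 ✓
All samples match this transformation.

(a) |M|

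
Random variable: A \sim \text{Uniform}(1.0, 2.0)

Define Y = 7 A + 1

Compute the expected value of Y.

For Y = 7A + 1:
E[Y] = 7 * E[A] + 1
E[A] = (1 + 2)/2 = 1.5
E[Y] = 7 * 1.5 + 1 = 11.5

11.5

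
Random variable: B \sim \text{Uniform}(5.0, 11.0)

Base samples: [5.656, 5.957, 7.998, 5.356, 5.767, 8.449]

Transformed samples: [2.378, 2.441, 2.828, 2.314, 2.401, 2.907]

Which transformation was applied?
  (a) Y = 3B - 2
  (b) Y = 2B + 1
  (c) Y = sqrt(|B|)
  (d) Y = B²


Checking option (c) Y = sqrt(|B|):
  B = 5.656 -> Y = 2.378 ✓
  B = 5.957 -> Y = 2.441 ✓
  B = 7.998 -> Y = 2.828 ✓
All samples match this transformation.

(c) sqrt(|B|)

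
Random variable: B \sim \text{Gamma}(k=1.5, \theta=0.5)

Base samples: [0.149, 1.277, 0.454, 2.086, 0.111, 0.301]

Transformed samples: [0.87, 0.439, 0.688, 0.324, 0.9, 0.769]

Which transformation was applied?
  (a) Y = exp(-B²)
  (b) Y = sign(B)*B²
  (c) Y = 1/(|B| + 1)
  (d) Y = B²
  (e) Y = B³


Checking option (c) Y = 1/(|B| + 1):
  B = 0.149 -> Y = 0.87 ✓
  B = 1.277 -> Y = 0.439 ✓
  B = 0.454 -> Y = 0.688 ✓
All samples match this transformation.

(c) 1/(|B| + 1)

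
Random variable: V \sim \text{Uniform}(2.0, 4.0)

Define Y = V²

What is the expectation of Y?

E[V²] = Var(V) + (E[V])² = 0.33333333 + 9 = 9.3333333

9.3333333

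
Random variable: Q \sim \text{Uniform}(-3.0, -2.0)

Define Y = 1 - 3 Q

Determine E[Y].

For Y = -3Q + 1:
E[Y] = -3 * E[Q] + 1
E[Q] = (-3 - 2)/2 = -2.5
E[Y] = -3 * (-2.5) + 1 = 8.5

8.5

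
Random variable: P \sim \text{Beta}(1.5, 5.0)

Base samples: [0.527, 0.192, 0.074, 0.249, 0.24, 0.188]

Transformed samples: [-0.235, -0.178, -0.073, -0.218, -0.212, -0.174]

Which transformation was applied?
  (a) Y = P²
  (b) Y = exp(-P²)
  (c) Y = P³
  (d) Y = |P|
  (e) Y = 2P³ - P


Checking option (e) Y = 2P³ - P:
  P = 0.527 -> Y = -0.235 ✓
  P = 0.192 -> Y = -0.178 ✓
  P = 0.074 -> Y = -0.073 ✓
All samples match this transformation.

(e) 2P³ - P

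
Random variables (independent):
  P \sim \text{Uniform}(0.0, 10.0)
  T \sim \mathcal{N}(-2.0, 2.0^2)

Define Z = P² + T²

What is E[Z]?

E[Z] = E[P²] + E[T²]
E[P²] = Var(P) + E[P]² = 8.3333333 + 25 = 33.333333
E[T²] = Var(T) + E[T]² = 4 + 4 = 8
E[Z] = 33.333333 + 8 = 41.333333

41.333333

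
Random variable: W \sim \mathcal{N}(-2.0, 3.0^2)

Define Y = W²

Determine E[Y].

Using E[X²] = Var(X) + (E[X])²:
E[W] = -2
Var(W) = 3.0^2 = 9
E[W²] = 9 + (-2)² = 9 + 4 = 13

13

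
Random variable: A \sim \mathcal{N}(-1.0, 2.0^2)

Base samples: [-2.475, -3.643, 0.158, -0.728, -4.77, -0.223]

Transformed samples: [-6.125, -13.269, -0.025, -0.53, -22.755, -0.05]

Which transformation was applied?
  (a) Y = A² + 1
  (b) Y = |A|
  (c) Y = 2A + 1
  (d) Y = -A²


Checking option (d) Y = -A²:
  A = -2.475 -> Y = -6.125 ✓
  A = -3.643 -> Y = -13.269 ✓
  A = 0.158 -> Y = -0.025 ✓
All samples match this transformation.

(d) -A²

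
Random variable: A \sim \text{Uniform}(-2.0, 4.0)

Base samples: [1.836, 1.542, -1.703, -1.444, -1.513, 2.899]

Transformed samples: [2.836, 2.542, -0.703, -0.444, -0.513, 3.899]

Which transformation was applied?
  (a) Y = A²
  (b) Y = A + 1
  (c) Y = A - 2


Checking option (b) Y = A + 1:
  A = 1.836 -> Y = 2.836 ✓
  A = 1.542 -> Y = 2.542 ✓
  A = -1.703 -> Y = -0.703 ✓
All samples match this transformation.

(b) A + 1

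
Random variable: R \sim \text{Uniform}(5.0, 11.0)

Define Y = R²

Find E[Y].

Using E[X²] = Var(X) + (E[X])²:
E[R] = 8
Var(R) = (11 - 5)^2/12 = 3
E[R²] = 3 + 8² = 3 + 64 = 67

67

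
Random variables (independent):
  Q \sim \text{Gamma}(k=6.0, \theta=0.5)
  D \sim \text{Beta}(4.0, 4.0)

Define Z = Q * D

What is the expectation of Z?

For independent RVs: E[XY] = E[X]*E[Y]
E[Q] = 3
E[D] = 0.5
E[Z] = 3 * 0.5 = 1.5

1.5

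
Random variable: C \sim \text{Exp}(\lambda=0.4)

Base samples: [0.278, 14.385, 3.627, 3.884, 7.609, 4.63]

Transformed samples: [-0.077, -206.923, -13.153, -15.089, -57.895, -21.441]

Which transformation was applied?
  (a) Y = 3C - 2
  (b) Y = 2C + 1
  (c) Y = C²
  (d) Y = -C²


Checking option (d) Y = -C²:
  C = 0.278 -> Y = -0.077 ✓
  C = 14.385 -> Y = -206.923 ✓
  C = 3.627 -> Y = -13.153 ✓
All samples match this transformation.

(d) -C²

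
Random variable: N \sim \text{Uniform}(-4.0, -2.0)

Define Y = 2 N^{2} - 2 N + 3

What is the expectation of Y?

E[Y] = 2*E[N²] - 2*E[N] + 3
E[N] = -3
E[N²] = Var(N) + (E[N])² = 0.33333333 + 9 = 9.3333333
E[Y] = 2*9.3333333 - 2*(-3) + 3 = 27.666667

27.666667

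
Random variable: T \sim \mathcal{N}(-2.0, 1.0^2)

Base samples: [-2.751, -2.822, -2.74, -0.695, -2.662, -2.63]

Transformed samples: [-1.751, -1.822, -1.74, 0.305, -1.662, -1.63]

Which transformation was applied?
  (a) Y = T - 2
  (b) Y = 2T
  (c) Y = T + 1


Checking option (c) Y = T + 1:
  T = -2.751 -> Y = -1.751 ✓
  T = -2.822 -> Y = -1.822 ✓
  T = -2.74 -> Y = -1.74 ✓
All samples match this transformation.

(c) T + 1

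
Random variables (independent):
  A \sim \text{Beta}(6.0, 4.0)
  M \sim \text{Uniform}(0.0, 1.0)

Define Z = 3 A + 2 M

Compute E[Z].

E[Z] = 3*E[A] + 2*E[M]
E[A] = 0.6
E[M] = 0.5
E[Z] = 3*0.6 + 2*0.5 = 2.8

2.8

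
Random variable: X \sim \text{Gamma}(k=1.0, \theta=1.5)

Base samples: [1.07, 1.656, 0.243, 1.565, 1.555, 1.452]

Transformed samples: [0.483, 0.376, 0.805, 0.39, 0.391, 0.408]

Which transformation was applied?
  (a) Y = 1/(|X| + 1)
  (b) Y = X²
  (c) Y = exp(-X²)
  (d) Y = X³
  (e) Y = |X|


Checking option (a) Y = 1/(|X| + 1):
  X = 1.07 -> Y = 0.483 ✓
  X = 1.656 -> Y = 0.376 ✓
  X = 0.243 -> Y = 0.805 ✓
All samples match this transformation.

(a) 1/(|X| + 1)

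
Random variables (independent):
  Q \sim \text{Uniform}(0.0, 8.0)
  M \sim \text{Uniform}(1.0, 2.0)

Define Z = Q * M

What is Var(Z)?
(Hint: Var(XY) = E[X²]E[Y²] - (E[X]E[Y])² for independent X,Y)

Var(XY) = E[X²]E[Y²] - (E[X]E[Y])²
E[Q] = 4, Var(Q) = 5.3333333
E[M] = 1.5, Var(M) = 0.083333333
E[Q²] = 5.3333333 + 4² = 21.333333
E[M²] = 0.083333333 + 1.5² = 2.3333333
Var(Z) = 21.333333*2.3333333 - (4*1.5)²
= 49.777778 - 36 = 13.777778

13.777778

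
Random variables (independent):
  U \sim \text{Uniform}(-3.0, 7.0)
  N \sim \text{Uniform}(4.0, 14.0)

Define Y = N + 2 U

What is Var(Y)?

For independent RVs: Var(aX + bY) = a²Var(X) + b²Var(Y)
Var(U) = 8.3333333
Var(N) = 8.3333333
Var(Y) = 2²*8.3333333 + 1²*8.3333333
= 4*8.3333333 + 1*8.3333333 = 41.666667

41.666667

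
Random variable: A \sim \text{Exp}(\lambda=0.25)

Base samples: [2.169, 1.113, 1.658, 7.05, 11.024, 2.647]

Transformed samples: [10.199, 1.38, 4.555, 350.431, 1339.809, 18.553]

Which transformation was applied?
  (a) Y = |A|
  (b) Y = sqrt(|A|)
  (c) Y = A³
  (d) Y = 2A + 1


Checking option (c) Y = A³:
  A = 2.169 -> Y = 10.199 ✓
  A = 1.113 -> Y = 1.38 ✓
  A = 1.658 -> Y = 4.555 ✓
All samples match this transformation.

(c) A³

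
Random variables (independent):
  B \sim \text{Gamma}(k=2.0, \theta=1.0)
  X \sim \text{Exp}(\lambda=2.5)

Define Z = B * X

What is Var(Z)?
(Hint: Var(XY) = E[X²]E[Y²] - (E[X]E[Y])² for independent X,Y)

Var(XY) = E[X²]E[Y²] - (E[X]E[Y])²
E[B] = 2, Var(B) = 2
E[X] = 0.4, Var(X) = 0.16
E[B²] = 2 + 2² = 6
E[X²] = 0.16 + 0.4² = 0.32
Var(Z) = 6*0.32 - (2*0.4)²
= 1.92 - 0.64 = 1.28

1.28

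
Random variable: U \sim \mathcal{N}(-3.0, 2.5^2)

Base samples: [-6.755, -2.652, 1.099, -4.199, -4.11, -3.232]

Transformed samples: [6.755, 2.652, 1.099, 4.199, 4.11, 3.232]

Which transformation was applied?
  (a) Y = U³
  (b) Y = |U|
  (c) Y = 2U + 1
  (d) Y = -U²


Checking option (b) Y = |U|:
  U = -6.755 -> Y = 6.755 ✓
  U = -2.652 -> Y = 2.652 ✓
  U = 1.099 -> Y = 1.099 ✓
All samples match this transformation.

(b) |U|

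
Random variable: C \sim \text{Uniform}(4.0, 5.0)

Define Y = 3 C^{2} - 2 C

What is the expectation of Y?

E[Y] = 3*E[C²] - 2*E[C]
E[C] = 4.5
E[C²] = Var(C) + (E[C])² = 0.083333333 + 20.25 = 20.333333
E[Y] = 3*20.333333 - 2*4.5 = 52

52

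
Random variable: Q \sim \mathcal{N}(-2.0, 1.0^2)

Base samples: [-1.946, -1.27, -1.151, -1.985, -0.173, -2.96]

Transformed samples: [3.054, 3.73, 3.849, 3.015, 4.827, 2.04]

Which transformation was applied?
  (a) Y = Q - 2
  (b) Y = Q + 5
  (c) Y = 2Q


Checking option (b) Y = Q + 5:
  Q = -1.946 -> Y = 3.054 ✓
  Q = -1.27 -> Y = 3.73 ✓
  Q = -1.151 -> Y = 3.849 ✓
All samples match this transformation.

(b) Q + 5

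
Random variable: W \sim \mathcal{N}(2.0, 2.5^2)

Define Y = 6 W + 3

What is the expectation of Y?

For Y = 6W + 3:
E[Y] = 6 * E[W] + 3
E[W] = 2.0 = 2
E[Y] = 6 * 2 + 3 = 15

15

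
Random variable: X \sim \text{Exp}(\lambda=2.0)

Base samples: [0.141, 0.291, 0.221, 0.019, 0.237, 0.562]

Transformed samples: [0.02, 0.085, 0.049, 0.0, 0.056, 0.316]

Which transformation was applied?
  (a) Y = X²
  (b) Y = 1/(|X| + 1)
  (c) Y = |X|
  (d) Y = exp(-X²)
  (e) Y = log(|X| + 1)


Checking option (a) Y = X²:
  X = 0.141 -> Y = 0.02 ✓
  X = 0.291 -> Y = 0.085 ✓
  X = 0.221 -> Y = 0.049 ✓
All samples match this transformation.

(a) X²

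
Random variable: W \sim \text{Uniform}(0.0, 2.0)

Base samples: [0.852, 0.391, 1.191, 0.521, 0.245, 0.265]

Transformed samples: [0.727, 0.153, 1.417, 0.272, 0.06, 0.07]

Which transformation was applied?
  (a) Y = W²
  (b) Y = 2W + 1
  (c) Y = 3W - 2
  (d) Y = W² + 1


Checking option (a) Y = W²:
  W = 0.852 -> Y = 0.727 ✓
  W = 0.391 -> Y = 0.153 ✓
  W = 1.191 -> Y = 1.417 ✓
All samples match this transformation.

(a) W²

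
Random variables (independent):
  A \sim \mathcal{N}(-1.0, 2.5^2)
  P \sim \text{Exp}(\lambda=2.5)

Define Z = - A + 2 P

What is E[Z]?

E[Z] = -1*E[A] + 2*E[P]
E[A] = -1
E[P] = 0.4
E[Z] = -1*(-1) + 2*0.4 = 1.8

1.8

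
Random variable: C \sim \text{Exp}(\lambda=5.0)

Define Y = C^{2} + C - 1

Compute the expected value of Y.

E[Y] = 1*E[C²] + 1*E[C] - 1
E[C] = 0.2
E[C²] = Var(C) + (E[C])² = 0.04 + 0.04 = 0.08
E[Y] = 1*0.08 + 1*0.2 - 1 = -0.72

-0.72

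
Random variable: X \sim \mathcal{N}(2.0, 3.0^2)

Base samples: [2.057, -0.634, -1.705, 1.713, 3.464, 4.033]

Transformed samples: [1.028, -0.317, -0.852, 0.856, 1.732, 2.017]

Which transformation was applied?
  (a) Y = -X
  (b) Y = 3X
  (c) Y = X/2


Checking option (c) Y = X/2:
  X = 2.057 -> Y = 1.028 ✓
  X = -0.634 -> Y = -0.317 ✓
  X = -1.705 -> Y = -0.852 ✓
All samples match this transformation.

(c) X/2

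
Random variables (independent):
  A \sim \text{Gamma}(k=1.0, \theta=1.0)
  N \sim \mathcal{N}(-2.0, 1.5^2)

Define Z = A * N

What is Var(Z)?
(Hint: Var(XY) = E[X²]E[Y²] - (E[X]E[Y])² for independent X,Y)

Var(XY) = E[X²]E[Y²] - (E[X]E[Y])²
E[A] = 1, Var(A) = 1
E[N] = -2, Var(N) = 2.25
E[A²] = 1 + 1² = 2
E[N²] = 2.25 + (-2)² = 6.25
Var(Z) = 2*6.25 - (1*(-2))²
= 12.5 - 4 = 8.5

8.5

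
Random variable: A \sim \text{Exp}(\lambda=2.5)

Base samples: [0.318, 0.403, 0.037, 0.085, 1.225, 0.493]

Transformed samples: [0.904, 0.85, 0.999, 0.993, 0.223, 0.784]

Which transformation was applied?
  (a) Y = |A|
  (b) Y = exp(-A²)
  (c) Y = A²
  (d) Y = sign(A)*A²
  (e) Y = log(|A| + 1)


Checking option (b) Y = exp(-A²):
  A = 0.318 -> Y = 0.904 ✓
  A = 0.403 -> Y = 0.85 ✓
  A = 0.037 -> Y = 0.999 ✓
All samples match this transformation.

(b) exp(-A²)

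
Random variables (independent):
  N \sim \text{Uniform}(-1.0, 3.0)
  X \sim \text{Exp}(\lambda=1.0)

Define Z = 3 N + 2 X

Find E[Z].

E[Z] = 3*E[N] + 2*E[X]
E[N] = 1
E[X] = 1
E[Z] = 3*1 + 2*1 = 5

5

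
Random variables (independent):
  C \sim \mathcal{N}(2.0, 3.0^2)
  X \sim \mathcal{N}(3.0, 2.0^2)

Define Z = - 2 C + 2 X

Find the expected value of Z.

E[Z] = -2*E[C] + 2*E[X]
E[C] = 2
E[X] = 3
E[Z] = -2*2 + 2*3 = 2

2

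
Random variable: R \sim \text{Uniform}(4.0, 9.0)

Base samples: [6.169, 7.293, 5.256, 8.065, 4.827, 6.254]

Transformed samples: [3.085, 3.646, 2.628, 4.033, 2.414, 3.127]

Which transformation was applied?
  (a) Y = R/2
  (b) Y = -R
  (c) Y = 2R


Checking option (a) Y = R/2:
  R = 6.169 -> Y = 3.085 ✓
  R = 7.293 -> Y = 3.646 ✓
  R = 5.256 -> Y = 2.628 ✓
All samples match this transformation.

(a) R/2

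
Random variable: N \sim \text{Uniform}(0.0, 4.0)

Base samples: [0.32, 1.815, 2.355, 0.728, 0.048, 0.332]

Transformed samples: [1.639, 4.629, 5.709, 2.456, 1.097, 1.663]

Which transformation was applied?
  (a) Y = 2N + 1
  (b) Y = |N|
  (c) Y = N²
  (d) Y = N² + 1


Checking option (a) Y = 2N + 1:
  N = 0.32 -> Y = 1.639 ✓
  N = 1.815 -> Y = 4.629 ✓
  N = 2.355 -> Y = 5.709 ✓
All samples match this transformation.

(a) 2N + 1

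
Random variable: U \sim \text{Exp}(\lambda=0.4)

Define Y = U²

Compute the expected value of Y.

E[U²] = Var(U) + (E[U])² = 6.25 + 6.25 = 12.5

12.5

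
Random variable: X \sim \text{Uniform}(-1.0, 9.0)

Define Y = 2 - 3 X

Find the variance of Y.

For Y = aX + b: Var(Y) = a² * Var(X)
Var(X) = (9 + 1)^2/12 = 8.3333333
Var(Y) = (-3)² * 8.3333333 = 9 * 8.3333333 = 75

75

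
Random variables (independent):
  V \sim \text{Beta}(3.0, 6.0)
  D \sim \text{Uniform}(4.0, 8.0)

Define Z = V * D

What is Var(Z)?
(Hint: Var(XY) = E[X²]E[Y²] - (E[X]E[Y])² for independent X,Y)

Var(XY) = E[X²]E[Y²] - (E[X]E[Y])²
E[V] = 0.33333333, Var(V) = 0.022222222
E[D] = 6, Var(D) = 1.3333333
E[V²] = 0.022222222 + 0.33333333² = 0.13333333
E[D²] = 1.3333333 + 6² = 37.333333
Var(Z) = 0.13333333*37.333333 - (0.33333333*6)²
= 4.9777778 - 4 = 0.97777778

0.97777778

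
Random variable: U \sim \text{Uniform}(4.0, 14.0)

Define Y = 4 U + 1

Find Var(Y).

For Y = aU + b: Var(Y) = a² * Var(U)
Var(U) = (14 - 4)^2/12 = 8.3333333
Var(Y) = 4² * 8.3333333 = 16 * 8.3333333 = 133.33333

133.33333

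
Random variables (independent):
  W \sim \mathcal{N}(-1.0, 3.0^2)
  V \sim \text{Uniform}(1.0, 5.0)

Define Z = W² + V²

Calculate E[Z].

E[Z] = E[W²] + E[V²]
E[W²] = Var(W) + E[W]² = 9 + 1 = 10
E[V²] = Var(V) + E[V]² = 1.3333333 + 9 = 10.333333
E[Z] = 10 + 10.333333 = 20.333333

20.333333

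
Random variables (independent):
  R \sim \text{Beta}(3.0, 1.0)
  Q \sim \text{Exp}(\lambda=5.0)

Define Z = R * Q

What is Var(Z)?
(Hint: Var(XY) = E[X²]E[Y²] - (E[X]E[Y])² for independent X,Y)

Var(XY) = E[X²]E[Y²] - (E[X]E[Y])²
E[R] = 0.75, Var(R) = 0.0375
E[Q] = 0.2, Var(Q) = 0.04
E[R²] = 0.0375 + 0.75² = 0.6
E[Q²] = 0.04 + 0.2² = 0.08
Var(Z) = 0.6*0.08 - (0.75*0.2)²
= 0.048 - 0.0225 = 0.0255

0.0255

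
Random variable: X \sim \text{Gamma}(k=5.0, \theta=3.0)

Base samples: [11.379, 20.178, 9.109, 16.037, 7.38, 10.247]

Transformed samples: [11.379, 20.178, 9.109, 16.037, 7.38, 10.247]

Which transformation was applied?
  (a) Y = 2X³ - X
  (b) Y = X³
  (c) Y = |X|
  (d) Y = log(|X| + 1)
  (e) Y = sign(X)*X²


Checking option (c) Y = |X|:
  X = 11.379 -> Y = 11.379 ✓
  X = 20.178 -> Y = 20.178 ✓
  X = 9.109 -> Y = 9.109 ✓
All samples match this transformation.

(c) |X|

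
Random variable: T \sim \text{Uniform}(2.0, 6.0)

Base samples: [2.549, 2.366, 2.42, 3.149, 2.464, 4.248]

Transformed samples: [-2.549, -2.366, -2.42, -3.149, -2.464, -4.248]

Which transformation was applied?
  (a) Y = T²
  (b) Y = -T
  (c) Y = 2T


Checking option (b) Y = -T:
  T = 2.549 -> Y = -2.549 ✓
  T = 2.366 -> Y = -2.366 ✓
  T = 2.42 -> Y = -2.42 ✓
All samples match this transformation.

(b) -T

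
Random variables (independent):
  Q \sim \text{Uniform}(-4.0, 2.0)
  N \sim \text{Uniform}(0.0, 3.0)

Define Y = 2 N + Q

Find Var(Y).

For independent RVs: Var(aX + bY) = a²Var(X) + b²Var(Y)
Var(Q) = 3
Var(N) = 0.75
Var(Y) = 1²*3 + 2²*0.75
= 1*3 + 4*0.75 = 6

6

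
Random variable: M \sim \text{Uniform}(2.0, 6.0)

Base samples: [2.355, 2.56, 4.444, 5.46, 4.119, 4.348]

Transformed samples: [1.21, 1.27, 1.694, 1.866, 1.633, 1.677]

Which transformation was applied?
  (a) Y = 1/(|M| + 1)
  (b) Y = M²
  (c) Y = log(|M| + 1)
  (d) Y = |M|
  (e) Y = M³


Checking option (c) Y = log(|M| + 1):
  M = 2.355 -> Y = 1.21 ✓
  M = 2.56 -> Y = 1.27 ✓
  M = 4.444 -> Y = 1.694 ✓
All samples match this transformation.

(c) log(|M| + 1)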